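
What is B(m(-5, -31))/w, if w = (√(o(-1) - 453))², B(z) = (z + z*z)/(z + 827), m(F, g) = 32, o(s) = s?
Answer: -528/194993 ≈ -0.0027078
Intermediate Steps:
B(z) = (z + z²)/(827 + z)
w = -454 (w = (√(-1 - 453))² = (√(-454))² = (I*√454)² = -454)
B(m(-5, -31))/w = (32*(1 + 32)/(827 + 32))/(-454) = (32*33/859)*(-1/454) = (32*(1/859)*33)*(-1/454) = (1056/859)*(-1/454) = -528/194993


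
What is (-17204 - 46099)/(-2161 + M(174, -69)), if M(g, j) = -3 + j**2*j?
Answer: 63303/330673 ≈ 0.19144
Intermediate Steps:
M(g, j) = -3 + j**3
(-17204 - 46099)/(-2161 + M(174, -69)) = (-17204 - 46099)/(-2161 + (-3 + (-69)**3)) = -63303/(-2161 + (-3 - 328509)) = -63303/(-2161 - 328512) = -63303/(-330673) = -63303*(-1/330673) = 63303/330673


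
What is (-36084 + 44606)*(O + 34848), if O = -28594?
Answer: 53296588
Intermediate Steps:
(-36084 + 44606)*(O + 34848) = (-36084 + 44606)*(-28594 + 34848) = 8522*6254 = 53296588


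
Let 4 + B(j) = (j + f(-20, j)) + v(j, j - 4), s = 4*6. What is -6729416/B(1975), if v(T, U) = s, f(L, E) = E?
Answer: -3364708/1985 ≈ -1695.1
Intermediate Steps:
s = 24
v(T, U) = 24
B(j) = 20 + 2*j (B(j) = -4 + ((j + j) + 24) = -4 + (2*j + 24) = -4 + (24 + 2*j) = 20 + 2*j)
-6729416/B(1975) = -6729416/(20 + 2*1975) = -6729416/(20 + 3950) = -6729416/3970 = -6729416*1/3970 = -3364708/1985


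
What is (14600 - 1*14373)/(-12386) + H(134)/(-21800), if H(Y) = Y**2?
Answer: -14209476/16875925 ≈ -0.84200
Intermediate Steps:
(14600 - 1*14373)/(-12386) + H(134)/(-21800) = (14600 - 1*14373)/(-12386) + 134**2/(-21800) = (14600 - 14373)*(-1/12386) + 17956*(-1/21800) = 227*(-1/12386) - 4489/5450 = -227/12386 - 4489/5450 = -14209476/16875925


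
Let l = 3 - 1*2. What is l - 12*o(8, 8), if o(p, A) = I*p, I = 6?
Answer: -575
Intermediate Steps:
o(p, A) = 6*p
l = 1 (l = 3 - 2 = 1)
l - 12*o(8, 8) = 1 - 72*8 = 1 - 12*48 = 1 - 576 = -575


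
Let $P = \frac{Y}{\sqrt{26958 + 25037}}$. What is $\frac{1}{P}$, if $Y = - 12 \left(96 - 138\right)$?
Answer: $\frac{\sqrt{51995}}{504} \approx 0.45243$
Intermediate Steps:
$Y = 504$ ($Y = - 12 \left(96 - 138\right) = \left(-12\right) \left(-42\right) = 504$)
$P = \frac{504 \sqrt{51995}}{51995}$ ($P = \frac{504}{\sqrt{26958 + 25037}} = \frac{504}{\sqrt{51995}} = 504 \frac{\sqrt{51995}}{51995} = \frac{504 \sqrt{51995}}{51995} \approx 2.2103$)
$\frac{1}{P} = \frac{1}{\frac{504}{51995} \sqrt{51995}} = \frac{\sqrt{51995}}{504}$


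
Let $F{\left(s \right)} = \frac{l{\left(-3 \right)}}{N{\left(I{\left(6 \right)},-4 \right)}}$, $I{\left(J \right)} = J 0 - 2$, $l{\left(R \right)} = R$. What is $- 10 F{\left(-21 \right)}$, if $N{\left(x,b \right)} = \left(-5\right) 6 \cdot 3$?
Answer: $- \frac{1}{3} \approx -0.33333$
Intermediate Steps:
$I{\left(J \right)} = -2$ ($I{\left(J \right)} = 0 - 2 = -2$)
$N{\left(x,b \right)} = -90$ ($N{\left(x,b \right)} = \left(-30\right) 3 = -90$)
$F{\left(s \right)} = \frac{1}{30}$ ($F{\left(s \right)} = - \frac{3}{-90} = \left(-3\right) \left(- \frac{1}{90}\right) = \frac{1}{30}$)
$- 10 F{\left(-21 \right)} = \left(-10\right) \frac{1}{30} = - \frac{1}{3}$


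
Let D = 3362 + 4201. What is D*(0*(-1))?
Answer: 0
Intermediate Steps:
D = 7563
D*(0*(-1)) = 7563*(0*(-1)) = 7563*0 = 0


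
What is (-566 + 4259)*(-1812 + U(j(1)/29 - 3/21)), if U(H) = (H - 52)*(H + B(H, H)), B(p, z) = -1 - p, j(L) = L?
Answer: -1319353794/203 ≈ -6.4993e+6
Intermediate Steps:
U(H) = 52 - H (U(H) = (H - 52)*(H + (-1 - H)) = (-52 + H)*(-1) = 52 - H)
(-566 + 4259)*(-1812 + U(j(1)/29 - 3/21)) = (-566 + 4259)*(-1812 + (52 - (1/29 - 3/21))) = 3693*(-1812 + (52 - (1*(1/29) - 3*1/21))) = 3693*(-1812 + (52 - (1/29 - ⅐))) = 3693*(-1812 + (52 - 1*(-22/203))) = 3693*(-1812 + (52 + 22/203)) = 3693*(-1812 + 10578/203) = 3693*(-357258/203) = -1319353794/203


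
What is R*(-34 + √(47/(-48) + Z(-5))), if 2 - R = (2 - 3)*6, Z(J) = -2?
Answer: -272 + 2*I*√429/3 ≈ -272.0 + 13.808*I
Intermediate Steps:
R = 8 (R = 2 - (2 - 3)*6 = 2 - (-1)*6 = 2 - 1*(-6) = 2 + 6 = 8)
R*(-34 + √(47/(-48) + Z(-5))) = 8*(-34 + √(47/(-48) - 2)) = 8*(-34 + √(47*(-1/48) - 2)) = 8*(-34 + √(-47/48 - 2)) = 8*(-34 + √(-143/48)) = 8*(-34 + I*√429/12) = -272 + 2*I*√429/3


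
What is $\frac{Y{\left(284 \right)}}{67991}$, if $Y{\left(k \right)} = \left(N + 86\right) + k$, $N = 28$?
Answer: $\frac{398}{67991} \approx 0.0058537$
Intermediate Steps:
$Y{\left(k \right)} = 114 + k$ ($Y{\left(k \right)} = \left(28 + 86\right) + k = 114 + k$)
$\frac{Y{\left(284 \right)}}{67991} = \frac{114 + 284}{67991} = 398 \cdot \frac{1}{67991} = \frac{398}{67991}$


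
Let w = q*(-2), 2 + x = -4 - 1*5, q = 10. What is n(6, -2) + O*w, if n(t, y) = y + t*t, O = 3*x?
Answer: 694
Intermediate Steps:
x = -11 (x = -2 + (-4 - 1*5) = -2 + (-4 - 5) = -2 - 9 = -11)
O = -33 (O = 3*(-11) = -33)
w = -20 (w = 10*(-2) = -20)
n(t, y) = y + t²
n(6, -2) + O*w = (-2 + 6²) - 33*(-20) = (-2 + 36) + 660 = 34 + 660 = 694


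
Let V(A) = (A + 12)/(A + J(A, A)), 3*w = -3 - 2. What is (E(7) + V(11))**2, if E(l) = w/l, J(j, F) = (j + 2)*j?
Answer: 1681/213444 ≈ 0.0078756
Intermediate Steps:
J(j, F) = j*(2 + j) (J(j, F) = (2 + j)*j = j*(2 + j))
w = -5/3 (w = (-3 - 2)/3 = (1/3)*(-5) = -5/3 ≈ -1.6667)
V(A) = (12 + A)/(A + A*(2 + A)) (V(A) = (A + 12)/(A + A*(2 + A)) = (12 + A)/(A + A*(2 + A)))
E(l) = -5/(3*l)
(E(7) + V(11))**2 = (-5/3/7 + (12 + 11)/(11*(3 + 11)))**2 = (-5/3*1/7 + (1/11)*23/14)**2 = (-5/21 + (1/11)*(1/14)*23)**2 = (-5/21 + 23/154)**2 = (-41/462)**2 = 1681/213444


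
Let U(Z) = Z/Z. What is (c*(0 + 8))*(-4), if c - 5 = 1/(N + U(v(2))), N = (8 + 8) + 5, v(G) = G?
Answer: -1776/11 ≈ -161.45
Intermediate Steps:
U(Z) = 1
N = 21 (N = 16 + 5 = 21)
c = 111/22 (c = 5 + 1/(21 + 1) = 5 + 1/22 = 111/22 ≈ 5.0455)
(c*(0 + 8))*(-4) = (111*(0 + 8)/22)*(-4) = ((111/22)*8)*(-4) = (444/11)*(-4) = -1776/11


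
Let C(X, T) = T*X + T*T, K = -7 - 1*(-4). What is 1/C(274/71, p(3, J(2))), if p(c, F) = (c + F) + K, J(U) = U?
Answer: 71/832 ≈ 0.085337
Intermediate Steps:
K = -3 (K = -7 + 4 = -3)
p(c, F) = -3 + F + c (p(c, F) = (c + F) - 3 = (F + c) - 3 = -3 + F + c)
C(X, T) = T² + T*X (C(X, T) = T*X + T² = T² + T*X)
1/C(274/71, p(3, J(2))) = 1/((-3 + 2 + 3)*((-3 + 2 + 3) + 274/71)) = 1/(2*(2 + 274*(1/71))) = 1/(2*(2 + 274/71)) = 1/(2*(416/71)) = 1/(832/71) = 71/832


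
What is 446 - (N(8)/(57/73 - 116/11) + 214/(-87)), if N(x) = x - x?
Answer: 39016/87 ≈ 448.46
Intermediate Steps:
N(x) = 0
446 - (N(8)/(57/73 - 116/11) + 214/(-87)) = 446 - (0/(57/73 - 116/11) + 214/(-87)) = 446 - (0/(57*(1/73) - 116*1/11) + 214*(-1/87)) = 446 - (0/(57/73 - 116/11) - 214/87) = 446 - (0/(-7841/803) - 214/87) = 446 - (0*(-803/7841) - 214/87) = 446 - (0 - 214/87) = 446 - 1*(-214/87) = 446 + 214/87 = 39016/87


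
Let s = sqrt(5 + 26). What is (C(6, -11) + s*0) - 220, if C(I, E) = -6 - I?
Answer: -232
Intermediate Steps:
s = sqrt(31) ≈ 5.5678
(C(6, -11) + s*0) - 220 = ((-6 - 1*6) + sqrt(31)*0) - 220 = ((-6 - 6) + 0) - 220 = (-12 + 0) - 220 = -12 - 220 = -232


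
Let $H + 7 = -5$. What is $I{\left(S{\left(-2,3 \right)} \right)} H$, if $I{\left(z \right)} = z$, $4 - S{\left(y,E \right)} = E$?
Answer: $-12$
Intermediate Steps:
$S{\left(y,E \right)} = 4 - E$
$H = -12$ ($H = -7 - 5 = -12$)
$I{\left(S{\left(-2,3 \right)} \right)} H = \left(4 - 3\right) \left(-12\right) = 1 \left(-12\right) = -12$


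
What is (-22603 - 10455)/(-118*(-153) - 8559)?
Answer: -33058/9495 ≈ -3.4816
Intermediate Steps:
(-22603 - 10455)/(-118*(-153) - 8559) = -33058/(18054 - 8559) = -33058/9495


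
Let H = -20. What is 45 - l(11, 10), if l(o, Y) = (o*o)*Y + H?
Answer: -1145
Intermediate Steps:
l(o, Y) = -20 + Y*o² (l(o, Y) = (o*o)*Y - 20 = o²*Y - 20 = Y*o² - 20 = -20 + Y*o²)
45 - l(11, 10) = 45 - (-20 + 10*11²) = 45 - (-20 + 10*121) = 45 - (-20 + 1210) = 45 - 1*1190 = 45 - 1190 = -1145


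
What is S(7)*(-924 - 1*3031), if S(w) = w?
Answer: -27685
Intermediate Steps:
S(7)*(-924 - 1*3031) = 7*(-924 - 1*3031) = 7*(-924 - 3031) = 7*(-3955) = -27685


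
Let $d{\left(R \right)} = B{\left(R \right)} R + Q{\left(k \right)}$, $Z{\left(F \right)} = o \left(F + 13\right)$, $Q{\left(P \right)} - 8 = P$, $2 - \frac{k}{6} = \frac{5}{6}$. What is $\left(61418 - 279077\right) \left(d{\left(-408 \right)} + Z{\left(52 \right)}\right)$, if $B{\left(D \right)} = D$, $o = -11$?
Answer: $-36080026476$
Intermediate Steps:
$k = 7$ ($k = 12 - 6 \cdot \frac{5}{6} = 12 - 6 \cdot 5 \cdot \frac{1}{6} = 12 - 5 = 7$)
$Q{\left(P \right)} = 8 + P$
$Z{\left(F \right)} = -143 - 11 F$ ($Z{\left(F \right)} = - 11 \left(F + 13\right) = - 11 \left(13 + F\right) = -143 - 11 F$)
$d{\left(R \right)} = 15 + R^{2}$ ($d{\left(R \right)} = R R + \left(8 + 7\right) = R^{2} + 15 = 15 + R^{2}$)
$\left(61418 - 279077\right) \left(d{\left(-408 \right)} + Z{\left(52 \right)}\right) = \left(61418 - 279077\right) \left(\left(15 + \left(-408\right)^{2}\right) - 715\right) = - 217659 \left(\left(15 + 166464\right) - 715\right) = - 217659 \left(166479 - 715\right) = \left(-217659\right) 165764 = -36080026476$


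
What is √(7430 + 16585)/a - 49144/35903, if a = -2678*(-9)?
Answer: -49144/35903 + √24015/24102 ≈ -1.3624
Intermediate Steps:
a = 24102
√(7430 + 16585)/a - 49144/35903 = √(7430 + 16585)/24102 - 49144/35903 = √24015*(1/24102) - 49144*1/35903 = √24015/24102 - 49144/35903 = -49144/35903 + √24015/24102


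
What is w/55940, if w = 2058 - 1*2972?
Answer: -457/27970 ≈ -0.016339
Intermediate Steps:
w = -914 (w = 2058 - 2972 = -914)
w/55940 = -914/55940 = -914*1/55940 = -457/27970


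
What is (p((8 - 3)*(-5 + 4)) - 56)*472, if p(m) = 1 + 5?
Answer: -23600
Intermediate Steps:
p(m) = 6
(p((8 - 3)*(-5 + 4)) - 56)*472 = (6 - 56)*472 = -50*472 = -23600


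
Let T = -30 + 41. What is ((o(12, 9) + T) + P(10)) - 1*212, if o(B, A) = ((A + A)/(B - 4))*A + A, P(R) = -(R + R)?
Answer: -767/4 ≈ -191.75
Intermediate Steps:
P(R) = -2*R
T = 11
o(B, A) = A + 2*A²/(-4 + B) (o(B, A) = ((2*A)/(-4 + B))*A + A = (2*A/(-4 + B))*A + A = 2*A²/(-4 + B) + A = A + 2*A²/(-4 + B))
((o(12, 9) + T) + P(10)) - 1*212 = ((9*(-4 + 12 + 2*9)/(-4 + 12) + 11) - 2*10) - 1*212 = ((9*(-4 + 12 + 18)/8 + 11) - 20) - 212 = ((9*(⅛)*26 + 11) - 20) - 212 = ((117/4 + 11) - 20) - 212 = (161/4 - 20) - 212 = 81/4 - 212 = -767/4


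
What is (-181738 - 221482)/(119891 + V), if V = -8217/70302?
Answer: -1889811496/561904591 ≈ -3.3632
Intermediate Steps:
V = -2739/23434 (V = -8217*1/70302 = -2739/23434 ≈ -0.11688)
(-181738 - 221482)/(119891 + V) = (-181738 - 221482)/(119891 - 2739/23434) = -403220/2809522955/23434 = -403220*23434/2809522955 = -1889811496/561904591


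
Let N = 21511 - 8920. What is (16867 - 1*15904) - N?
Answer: -11628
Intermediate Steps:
N = 12591
(16867 - 1*15904) - N = (16867 - 1*15904) - 1*12591 = (16867 - 15904) - 12591 = 963 - 12591 = -11628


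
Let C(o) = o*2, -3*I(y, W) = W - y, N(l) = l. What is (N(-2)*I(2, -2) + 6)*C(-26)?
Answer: -520/3 ≈ -173.33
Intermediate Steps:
I(y, W) = -W/3 + y/3 (I(y, W) = -(W - y)/3 = -W/3 + y/3)
C(o) = 2*o
(N(-2)*I(2, -2) + 6)*C(-26) = (-2*(-⅓*(-2) + (⅓)*2) + 6)*(2*(-26)) = (-2*(⅔ + ⅔) + 6)*(-52) = (-2*4/3 + 6)*(-52) = (-8/3 + 6)*(-52) = (10/3)*(-52) = -520/3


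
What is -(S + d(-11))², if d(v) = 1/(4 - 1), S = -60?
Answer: -32041/9 ≈ -3560.1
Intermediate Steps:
d(v) = ⅓ (d(v) = 1/3 = ⅓)
-(S + d(-11))² = -(-60 + ⅓)² = -(-179/3)² = -1*32041/9 = -32041/9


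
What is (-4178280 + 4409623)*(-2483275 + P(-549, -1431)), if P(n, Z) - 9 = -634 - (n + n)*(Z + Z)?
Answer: -1301622702968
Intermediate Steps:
P(n, Z) = -625 - 4*Z*n (P(n, Z) = 9 + (-634 - (n + n)*(Z + Z)) = 9 + (-634 - 2*n*2*Z) = 9 + (-634 - 4*Z*n) = -625 - 4*Z*n)
(-4178280 + 4409623)*(-2483275 + P(-549, -1431)) = (-4178280 + 4409623)*(-2483275 + (-625 - 4*(-1431)*(-549))) = 231343*(-2483275 + (-625 - 3142476)) = 231343*(-2483275 - 3143101) = 231343*(-5626376) = -1301622702968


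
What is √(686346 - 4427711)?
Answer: I*√3741365 ≈ 1934.3*I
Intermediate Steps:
√(686346 - 4427711) = √(-3741365) = I*√3741365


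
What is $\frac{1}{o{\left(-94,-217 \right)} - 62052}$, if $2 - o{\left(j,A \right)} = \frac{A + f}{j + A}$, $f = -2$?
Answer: $- \frac{311}{19297769} \approx -1.6116 \cdot 10^{-5}$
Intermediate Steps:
$o{\left(j,A \right)} = 2 - \frac{-2 + A}{A + j}$ ($o{\left(j,A \right)} = 2 - \frac{A - 2}{j + A} = 2 - \frac{-2 + A}{A + j}$)
$\frac{1}{o{\left(-94,-217 \right)} - 62052} = \frac{1}{\frac{2 - 217 + 2 \left(-94\right)}{-217 - 94} - 62052} = \frac{1}{\frac{2 - 217 - 188}{-311} - 62052} = \frac{1}{\left(- \frac{1}{311}\right) \left(-403\right) - 62052} = \frac{1}{\frac{403}{311} - 62052} = \frac{1}{- \frac{19297769}{311}} = - \frac{311}{19297769}$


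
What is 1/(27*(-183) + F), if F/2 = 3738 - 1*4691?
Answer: -1/6847 ≈ -0.00014605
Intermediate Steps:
F = -1906 (F = 2*(3738 - 1*4691) = 2*(3738 - 4691) = 2*(-953) = -1906)
1/(27*(-183) + F) = 1/(27*(-183) - 1906) = 1/(-4941 - 1906) = 1/(-6847) = -1/6847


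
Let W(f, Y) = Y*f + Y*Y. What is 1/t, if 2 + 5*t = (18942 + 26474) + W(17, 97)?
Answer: 5/56472 ≈ 8.8539e-5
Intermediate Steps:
W(f, Y) = Y² + Y*f (W(f, Y) = Y*f + Y² = Y² + Y*f)
t = 56472/5 (t = -⅖ + ((18942 + 26474) + 97*(97 + 17))/5 = -⅖ + (45416 + 97*114)/5 = -⅖ + (45416 + 11058)/5 = -⅖ + (⅕)*56474 = -⅖ + 56474/5 = 56472/5 ≈ 11294.)
1/t = 1/(56472/5) = 5/56472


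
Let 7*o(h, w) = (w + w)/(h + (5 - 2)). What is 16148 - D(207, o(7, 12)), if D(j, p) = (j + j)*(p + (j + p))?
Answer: -2444186/35 ≈ -69834.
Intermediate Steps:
o(h, w) = 2*w/(7*(3 + h)) (o(h, w) = ((w + w)/(h + (5 - 2)))/7 = ((2*w)/(h + 3))/7 = ((2*w)/(3 + h))/7 = (2*w/(3 + h))/7 = 2*w/(7*(3 + h)))
D(j, p) = 2*j*(j + 2*p) (D(j, p) = (2*j)*(j + 2*p) = 2*j*(j + 2*p))
16148 - D(207, o(7, 12)) = 16148 - 2*207*(207 + 2*((2/7)*12/(3 + 7))) = 16148 - 2*207*(207 + 2*((2/7)*12/10)) = 16148 - 2*207*(207 + 2*((2/7)*12*(⅒))) = 16148 - 2*207*(207 + 2*(12/35)) = 16148 - 2*207*(207 + 24/35) = 16148 - 2*207*7269/35 = 16148 - 1*3009366/35 = 16148 - 3009366/35 = -2444186/35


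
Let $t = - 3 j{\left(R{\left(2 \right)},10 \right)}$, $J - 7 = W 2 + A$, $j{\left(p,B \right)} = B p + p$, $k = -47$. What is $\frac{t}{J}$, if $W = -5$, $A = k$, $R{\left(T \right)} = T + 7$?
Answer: $\frac{297}{50} \approx 5.94$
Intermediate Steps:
$R{\left(T \right)} = 7 + T$
$A = -47$
$j{\left(p,B \right)} = p + B p$
$J = -50$ ($J = 7 - 57 = -50$)
$t = -297$ ($t = - 3 \left(7 + 2\right) \left(1 + 10\right) = - 3 \cdot 9 \cdot 11 = \left(-3\right) 99 = -297$)
$\frac{t}{J} = - \frac{297}{-50} = \left(-297\right) \left(- \frac{1}{50}\right) = \frac{297}{50}$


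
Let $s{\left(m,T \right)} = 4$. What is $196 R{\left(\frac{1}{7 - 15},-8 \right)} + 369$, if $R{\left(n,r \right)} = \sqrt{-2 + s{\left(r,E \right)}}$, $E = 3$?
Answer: $369 + 196 \sqrt{2} \approx 646.19$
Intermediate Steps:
$R{\left(n,r \right)} = \sqrt{2}$ ($R{\left(n,r \right)} = \sqrt{-2 + 4} = \sqrt{2}$)
$196 R{\left(\frac{1}{7 - 15},-8 \right)} + 369 = 196 \sqrt{2} + 369 = 369 + 196 \sqrt{2}$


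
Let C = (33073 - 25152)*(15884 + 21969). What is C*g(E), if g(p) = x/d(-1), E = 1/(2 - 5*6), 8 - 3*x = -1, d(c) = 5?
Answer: 899500839/5 ≈ 1.7990e+8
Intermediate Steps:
x = 3 (x = 8/3 - ⅓*(-1) = 8/3 + ⅓ = 3)
C = 299833613 (C = 7921*37853 = 299833613)
E = -1/28 (E = 1/(2 - 30) = 1/(-28) = -1/28 ≈ -0.035714)
g(p) = ⅗ (g(p) = 3/5 = 3*(⅕) = ⅗)
C*g(E) = 299833613*(⅗) = 899500839/5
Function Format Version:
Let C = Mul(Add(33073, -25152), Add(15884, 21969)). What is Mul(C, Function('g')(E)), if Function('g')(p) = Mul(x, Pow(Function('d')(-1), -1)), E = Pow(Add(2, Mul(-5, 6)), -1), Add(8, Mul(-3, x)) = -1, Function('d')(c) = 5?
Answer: Rational(899500839, 5) ≈ 1.7990e+8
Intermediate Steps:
x = 3 (x = Add(Rational(8, 3), Mul(Rational(-1, 3), -1)) = Add(Rational(8, 3), Rational(1, 3)) = 3)
C = 299833613 (C = Mul(7921, 37853) = 299833613)
E = Rational(-1, 28) (E = Pow(Add(2, -30), -1) = Pow(-28, -1) = Rational(-1, 28) ≈ -0.035714)
Function('g')(p) = Rational(3, 5) (Function('g')(p) = Mul(3, Pow(5, -1)) = Mul(3, Rational(1, 5)) = Rational(3, 5))
Mul(C, Function('g')(E)) = Mul(299833613, Rational(3, 5)) = Rational(899500839, 5)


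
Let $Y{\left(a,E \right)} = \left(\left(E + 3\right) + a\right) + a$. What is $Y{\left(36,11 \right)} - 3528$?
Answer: $-3442$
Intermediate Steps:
$Y{\left(a,E \right)} = 3 + E + 2 a$ ($Y{\left(a,E \right)} = \left(\left(3 + E\right) + a\right) + a = \left(3 + E + a\right) + a = 3 + E + 2 a$)
$Y{\left(36,11 \right)} - 3528 = \left(3 + 11 + 2 \cdot 36\right) - 3528 = \left(3 + 11 + 72\right) - 3528 = 86 - 3528 = -3442$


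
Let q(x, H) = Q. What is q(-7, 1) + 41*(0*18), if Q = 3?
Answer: 3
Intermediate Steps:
q(x, H) = 3
q(-7, 1) + 41*(0*18) = 3 + 41*(0*18) = 3 + 41*0 = 3 + 0 = 3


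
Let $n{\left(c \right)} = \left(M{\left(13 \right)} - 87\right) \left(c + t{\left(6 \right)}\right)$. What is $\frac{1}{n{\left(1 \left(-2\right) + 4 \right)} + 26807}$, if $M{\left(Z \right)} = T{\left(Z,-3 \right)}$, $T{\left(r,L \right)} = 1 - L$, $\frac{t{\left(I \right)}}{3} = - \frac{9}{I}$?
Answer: $\frac{2}{54029} \approx 3.7017 \cdot 10^{-5}$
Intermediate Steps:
$t{\left(I \right)} = - \frac{27}{I}$ ($t{\left(I \right)} = 3 \left(- \frac{9}{I}\right) = - \frac{27}{I}$)
$M{\left(Z \right)} = 4$ ($M{\left(Z \right)} = 1 - -3 = 1 + 3 = 4$)
$n{\left(c \right)} = \frac{747}{2} - 83 c$ ($n{\left(c \right)} = \left(4 - 87\right) \left(c - \frac{27}{6}\right) = - 83 \left(c - \frac{9}{2}\right) = - 83 \left(- \frac{9}{2} + c\right) = \frac{747}{2} - 83 c$)
$\frac{1}{n{\left(1 \left(-2\right) + 4 \right)} + 26807} = \frac{1}{\left(\frac{747}{2} - 83 \left(1 \left(-2\right) + 4\right)\right) + 26807} = \frac{1}{\left(\frac{747}{2} - 83 \left(-2 + 4\right)\right) + 26807} = \frac{1}{\left(\frac{747}{2} - 166\right) + 26807} = \frac{1}{\frac{415}{2} + 26807} = \frac{1}{\frac{54029}{2}} = \frac{2}{54029}$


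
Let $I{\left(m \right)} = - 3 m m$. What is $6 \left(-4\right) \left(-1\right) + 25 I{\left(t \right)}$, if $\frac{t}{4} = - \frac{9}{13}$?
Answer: $- \frac{93144}{169} \approx -551.15$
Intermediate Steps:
$t = - \frac{36}{13}$ ($t = 4 \left(- \frac{9}{13}\right) = - \frac{36}{13} \approx -2.7692$)
$I{\left(m \right)} = - 3 m^{2}$
$6 \left(-4\right) \left(-1\right) + 25 I{\left(t \right)} = 6 \left(-4\right) \left(-1\right) + 25 \left(- 3 \left(- \frac{36}{13}\right)^{2}\right) = \left(-24\right) \left(-1\right) + 25 \left(\left(-3\right) \frac{1296}{169}\right) = 24 + 25 \left(- \frac{3888}{169}\right) = 24 - \frac{97200}{169} = - \frac{93144}{169}$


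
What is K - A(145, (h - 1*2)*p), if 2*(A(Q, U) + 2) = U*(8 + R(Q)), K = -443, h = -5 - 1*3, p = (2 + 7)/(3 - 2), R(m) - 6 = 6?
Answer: 459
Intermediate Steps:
R(m) = 12 (R(m) = 6 + 6 = 12)
p = 9 (p = 9/1 = 9*1 = 9)
h = -8 (h = -5 - 3 = -8)
A(Q, U) = -2 + 10*U (A(Q, U) = -2 + (U*(8 + 12))/2 = -2 + (U*20)/2 = -2 + (20*U)/2 = -2 + 10*U)
K - A(145, (h - 1*2)*p) = -443 - (-2 + 10*((-8 - 1*2)*9)) = -443 - (-2 + 10*((-8 - 2)*9)) = -443 - (-2 + 10*(-10*9)) = -443 - (-2 + 10*(-90)) = -443 - (-2 - 900) = -443 - 1*(-902) = -443 + 902 = 459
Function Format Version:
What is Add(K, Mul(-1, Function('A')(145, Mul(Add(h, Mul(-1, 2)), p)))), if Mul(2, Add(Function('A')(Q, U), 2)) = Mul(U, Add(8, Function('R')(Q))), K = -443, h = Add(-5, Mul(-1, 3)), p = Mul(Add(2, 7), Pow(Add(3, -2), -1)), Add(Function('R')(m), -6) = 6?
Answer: 459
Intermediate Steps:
Function('R')(m) = 12 (Function('R')(m) = Add(6, 6) = 12)
p = 9 (p = Mul(9, Pow(1, -1)) = Mul(9, 1) = 9)
h = -8 (h = Add(-5, -3) = -8)
Function('A')(Q, U) = Add(-2, Mul(10, U)) (Function('A')(Q, U) = Add(-2, Mul(Rational(1, 2), Mul(U, Add(8, 12)))) = Add(-2, Mul(Rational(1, 2), Mul(U, 20))) = Add(-2, Mul(Rational(1, 2), Mul(20, U))) = Add(-2, Mul(10, U)))
Add(K, Mul(-1, Function('A')(145, Mul(Add(h, Mul(-1, 2)), p)))) = Add(-443, Mul(-1, Add(-2, Mul(10, Mul(Add(-8, Mul(-1, 2)), 9))))) = Add(-443, Mul(-1, Add(-2, Mul(10, Mul(Add(-8, -2), 9))))) = Add(-443, Mul(-1, Add(-2, Mul(10, Mul(-10, 9))))) = Add(-443, Mul(-1, Add(-2, Mul(10, -90)))) = Add(-443, Mul(-1, Add(-2, -900))) = Add(-443, Mul(-1, -902)) = Add(-443, 902) = 459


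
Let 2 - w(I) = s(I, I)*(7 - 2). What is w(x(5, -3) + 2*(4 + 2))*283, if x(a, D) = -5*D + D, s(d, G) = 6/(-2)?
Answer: 4811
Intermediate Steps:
s(d, G) = -3 (s(d, G) = 6*(-1/2) = -3)
x(a, D) = -4*D
w(I) = 17 (w(I) = 2 - (-3)*(7 - 2) = 2 - (-3)*5 = 2 - 1*(-15) = 2 + 15 = 17)
w(x(5, -3) + 2*(4 + 2))*283 = 17*283 = 4811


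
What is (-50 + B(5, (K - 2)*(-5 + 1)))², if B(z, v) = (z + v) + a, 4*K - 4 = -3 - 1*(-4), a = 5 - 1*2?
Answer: 1521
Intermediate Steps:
a = 3 (a = 5 - 2 = 3)
K = 5/4 (K = 1 + (-3 - 1*(-4))/4 = 1 + (-3 + 4)/4 = 1 + (¼)*1 = 1 + ¼ = 5/4 ≈ 1.2500)
B(z, v) = 3 + v + z (B(z, v) = (z + v) + 3 = (v + z) + 3 = 3 + v + z)
(-50 + B(5, (K - 2)*(-5 + 1)))² = (-50 + (3 + (5/4 - 2)*(-5 + 1) + 5))² = (-50 + (3 - ¾*(-4) + 5))² = (-50 + (3 + 3 + 5))² = (-50 + 11)² = (-39)² = 1521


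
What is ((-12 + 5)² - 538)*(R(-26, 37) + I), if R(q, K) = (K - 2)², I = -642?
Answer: -285087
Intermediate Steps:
R(q, K) = (-2 + K)²
((-12 + 5)² - 538)*(R(-26, 37) + I) = ((-12 + 5)² - 538)*((-2 + 37)² - 642) = ((-7)² - 538)*(35² - 642) = (49 - 538)*(1225 - 642) = -489*583 = -285087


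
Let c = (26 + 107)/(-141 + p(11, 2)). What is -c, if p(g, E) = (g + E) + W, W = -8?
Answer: 133/136 ≈ 0.97794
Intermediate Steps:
p(g, E) = -8 + E + g (p(g, E) = (g + E) - 8 = (E + g) - 8 = -8 + E + g)
c = -133/136 (c = (26 + 107)/(-141 + (-8 + 2 + 11)) = 133/(-141 + 5) = 133/(-136) = 133*(-1/136) = -133/136 ≈ -0.97794)
-c = -1*(-133/136) = 133/136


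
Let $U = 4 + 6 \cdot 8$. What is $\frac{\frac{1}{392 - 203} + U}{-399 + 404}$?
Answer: $\frac{9829}{945} \approx 10.401$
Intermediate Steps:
$U = 52$ ($U = 4 + 48 = 52$)
$\frac{\frac{1}{392 - 203} + U}{-399 + 404} = \frac{\frac{1}{392 - 203} + 52}{-399 + 404} = \frac{\frac{1}{189} + 52}{5} = \left(\frac{1}{189} + 52\right) \frac{1}{5} = \frac{9829}{189} \cdot \frac{1}{5} = \frac{9829}{945}$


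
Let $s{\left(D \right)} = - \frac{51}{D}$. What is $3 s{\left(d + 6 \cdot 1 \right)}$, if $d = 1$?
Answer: $- \frac{153}{7} \approx -21.857$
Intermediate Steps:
$3 s{\left(d + 6 \cdot 1 \right)} = 3 \left(- \frac{51}{1 + 6 \cdot 1}\right) = 3 \left(- \frac{51}{1 + 6}\right) = 3 \left(- \frac{51}{7}\right) = - \frac{153}{7}$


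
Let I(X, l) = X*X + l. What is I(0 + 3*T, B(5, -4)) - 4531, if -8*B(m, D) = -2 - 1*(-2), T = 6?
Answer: -4207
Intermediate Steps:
B(m, D) = 0 (B(m, D) = -(-2 - 1*(-2))/8 = -(-2 + 2)/8 = -⅛*0 = 0)
I(X, l) = l + X² (I(X, l) = X² + l = l + X²)
I(0 + 3*T, B(5, -4)) - 4531 = (0 + (0 + 3*6)²) - 4531 = (0 + (0 + 18)²) - 4531 = (0 + 18²) - 4531 = (0 + 324) - 4531 = 324 - 4531 = -4207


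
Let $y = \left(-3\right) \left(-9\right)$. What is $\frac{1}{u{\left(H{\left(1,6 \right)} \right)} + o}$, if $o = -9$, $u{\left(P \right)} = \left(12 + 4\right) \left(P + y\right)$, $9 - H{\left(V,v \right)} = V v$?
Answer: $\frac{1}{471} \approx 0.0021231$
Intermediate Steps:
$y = 27$
$H{\left(V,v \right)} = 9 - V v$
$u{\left(P \right)} = 432 + 16 P$ ($u{\left(P \right)} = \left(12 + 4\right) \left(P + 27\right) = 16 \left(27 + P\right) = 432 + 16 P$)
$\frac{1}{u{\left(H{\left(1,6 \right)} \right)} + o} = \frac{1}{\left(432 + 16 \left(9 - 1 \cdot 6\right)\right) - 9} = \frac{1}{\left(432 + 16 \left(9 - 6\right)\right) - 9} = \frac{1}{\left(432 + 16 \cdot 3\right) - 9} = \frac{1}{\left(432 + 48\right) - 9} = \frac{1}{480 - 9} = \frac{1}{471}$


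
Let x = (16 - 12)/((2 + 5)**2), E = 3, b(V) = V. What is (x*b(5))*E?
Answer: 60/49 ≈ 1.2245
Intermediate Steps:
x = 4/49 (x = 4/(7**2) = 4/49 ≈ 0.081633)
(x*b(5))*E = ((4/49)*5)*3 = (20/49)*3 = 60/49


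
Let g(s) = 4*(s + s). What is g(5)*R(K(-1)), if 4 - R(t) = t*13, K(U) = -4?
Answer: 2240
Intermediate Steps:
R(t) = 4 - 13*t (R(t) = 4 - t*13 = 4 - 13*t)
g(s) = 8*s (g(s) = 4*(2*s) = 8*s)
g(5)*R(K(-1)) = (8*5)*(4 - 13*(-4)) = 40*(4 + 52) = 40*56 = 2240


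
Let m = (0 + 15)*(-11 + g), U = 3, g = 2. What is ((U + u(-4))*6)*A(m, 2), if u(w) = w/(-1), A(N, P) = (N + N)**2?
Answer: 3061800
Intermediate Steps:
m = -135 (m = (0 + 15)*(-11 + 2) = 15*(-9) = -135)
A(N, P) = 4*N**2 (A(N, P) = (2*N)**2 = 4*N**2)
u(w) = -w (u(w) = w*(-1) = -w)
((U + u(-4))*6)*A(m, 2) = ((3 - 1*(-4))*6)*(4*(-135)**2) = ((3 + 4)*6)*(4*18225) = (7*6)*72900 = 42*72900 = 3061800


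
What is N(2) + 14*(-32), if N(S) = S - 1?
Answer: -447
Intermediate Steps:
N(S) = -1 + S
N(2) + 14*(-32) = (-1 + 2) + 14*(-32) = 1 - 448 = -447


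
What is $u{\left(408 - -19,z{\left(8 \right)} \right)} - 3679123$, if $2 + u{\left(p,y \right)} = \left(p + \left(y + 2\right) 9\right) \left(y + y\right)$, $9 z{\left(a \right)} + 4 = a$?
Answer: $- \frac{33108533}{9} \approx -3.6787 \cdot 10^{6}$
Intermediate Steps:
$z{\left(a \right)} = - \frac{4}{9} + \frac{a}{9}$
$u{\left(p,y \right)} = -2 + 2 y \left(18 + p + 9 y\right)$ ($u{\left(p,y \right)} = -2 + \left(p + \left(y + 2\right) 9\right) \left(y + y\right) = -2 + \left(p + \left(2 + y\right) 9\right) 2 y = -2 + \left(p + \left(18 + 9 y\right)\right) 2 y = -2 + \left(18 + p + 9 y\right) 2 y = -2 + 2 y \left(18 + p + 9 y\right)$)
$u{\left(408 - -19,z{\left(8 \right)} \right)} - 3679123 = \left(-2 + 18 \left(- \frac{4}{9} + \frac{1}{9} \cdot 8\right)^{2} + 36 \left(- \frac{4}{9} + \frac{1}{9} \cdot 8\right) + 2 \left(408 - -19\right) \left(- \frac{4}{9} + \frac{1}{9} \cdot 8\right)\right) - 3679123 = \left(-2 + 18 \left(- \frac{4}{9} + \frac{8}{9}\right)^{2} + 36 \left(- \frac{4}{9} + \frac{8}{9}\right) + 2 \left(408 + 19\right) \left(- \frac{4}{9} + \frac{8}{9}\right)\right) - 3679123 = \left(-2 + 18 \left(\frac{4}{9}\right)^{2} + 36 \cdot \frac{4}{9} + 2 \cdot 427 \cdot \frac{4}{9}\right) - 3679123 = \left(-2 + 18 \cdot \frac{16}{81} + 16 + \frac{3416}{9}\right) - 3679123 = \left(-2 + \frac{32}{9} + 16 + \frac{3416}{9}\right) - 3679123 = \frac{3574}{9} - 3679123 = - \frac{33108533}{9}$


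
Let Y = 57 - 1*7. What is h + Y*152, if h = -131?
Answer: 7469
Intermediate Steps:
Y = 50 (Y = 57 - 7 = 50)
h + Y*152 = -131 + 50*152 = -131 + 7600 = 7469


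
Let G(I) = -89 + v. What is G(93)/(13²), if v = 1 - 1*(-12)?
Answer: -76/169 ≈ -0.44970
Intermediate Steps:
v = 13 (v = 1 + 12 = 13)
G(I) = -76 (G(I) = -89 + 13 = -76)
G(93)/(13²) = -76/(13²) = -76/169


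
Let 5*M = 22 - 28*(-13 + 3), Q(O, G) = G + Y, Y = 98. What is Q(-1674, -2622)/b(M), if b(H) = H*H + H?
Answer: -31550/46357 ≈ -0.68059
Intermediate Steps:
Q(O, G) = 98 + G (Q(O, G) = G + 98 = 98 + G)
M = 302/5 (M = (22 - 28*(-13 + 3))/5 = (22 - 28*(-10))/5 = (22 + 280)/5 = (1/5)*302 = 302/5 ≈ 60.400)
b(H) = H + H**2 (b(H) = H**2 + H = H + H**2)
Q(-1674, -2622)/b(M) = (98 - 2622)/((302*(1 + 302/5)/5)) = -2524/((302/5)*(307/5)) = -2524/92714/25 = -2524*25/92714 = -31550/46357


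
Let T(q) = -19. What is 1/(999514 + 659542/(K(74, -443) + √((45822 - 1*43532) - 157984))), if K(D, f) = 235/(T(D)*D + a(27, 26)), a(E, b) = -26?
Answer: (235*I + 1432*√155694)/(2*(-354789177*I + 715652024*√155694)) ≈ 1.0005e-6 + 1.6731e-9*I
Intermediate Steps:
K(D, f) = 235/(-26 - 19*D) (K(D, f) = 235/(-19*D - 26) = 235/(-26 - 19*D))
1/(999514 + 659542/(K(74, -443) + √((45822 - 1*43532) - 157984))) = 1/(999514 + 659542/(235/(-26 - 19*74) + √((45822 - 1*43532) - 157984))) = 1/(999514 + 659542/(235/(-26 - 1406) + √((45822 - 43532) - 157984))) = 1/(999514 + 659542/(235/(-1432) + √(2290 - 157984))) = 1/(999514 + 659542/(235*(-1/1432) + √(-155694))) = 1/(999514 + 659542/(-235/1432 + I*√155694))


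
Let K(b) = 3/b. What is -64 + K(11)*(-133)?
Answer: -1103/11 ≈ -100.27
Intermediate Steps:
-64 + K(11)*(-133) = -64 + (3/11)*(-133) = -64 - 399/11 = -1103/11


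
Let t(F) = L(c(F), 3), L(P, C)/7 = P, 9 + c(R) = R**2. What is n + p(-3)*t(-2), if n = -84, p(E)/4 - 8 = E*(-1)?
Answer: -1624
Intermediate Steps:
c(R) = -9 + R**2
L(P, C) = 7*P
p(E) = 32 - 4*E (p(E) = 32 + 4*(E*(-1)) = 32 + 4*(-E) = 32 - 4*E)
t(F) = -63 + 7*F**2 (t(F) = 7*(-9 + F**2) = -63 + 7*F**2)
n + p(-3)*t(-2) = -84 + (32 - 4*(-3))*(-63 + 7*(-2)**2) = -84 + (32 + 12)*(-63 + 7*4) = -84 + 44*(-63 + 28) = -84 + 44*(-35) = -84 - 1540 = -1624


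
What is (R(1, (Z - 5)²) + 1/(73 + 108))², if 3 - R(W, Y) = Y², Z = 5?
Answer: 295936/32761 ≈ 9.0332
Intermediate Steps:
R(W, Y) = 3 - Y²
(R(1, (Z - 5)²) + 1/(73 + 108))² = ((3 - ((5 - 5)²)²) + 1/(73 + 108))² = ((3 - (0²)²) + 1/181)² = ((3 - 1*0²) + 1/181)² = ((3 - 1*0) + 1/181)² = ((3 + 0) + 1/181)² = (3 + 1/181)² = (544/181)² = 295936/32761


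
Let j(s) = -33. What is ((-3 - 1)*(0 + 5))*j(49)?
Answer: 660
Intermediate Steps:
((-3 - 1)*(0 + 5))*j(49) = ((-3 - 1)*(0 + 5))*(-33) = -4*5*(-33) = -20*(-33) = 660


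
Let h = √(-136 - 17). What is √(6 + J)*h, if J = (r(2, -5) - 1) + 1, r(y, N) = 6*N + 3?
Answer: -3*√357 ≈ -56.683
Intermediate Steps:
r(y, N) = 3 + 6*N
J = -27 (J = ((3 + 6*(-5)) - 1) + 1 = ((3 - 30) - 1) + 1 = (-27 - 1) + 1 = -28 + 1 = -27)
h = 3*I*√17 (h = √(-153) = 3*I*√17 ≈ 12.369*I)
√(6 + J)*h = √(6 - 27)*(3*I*√17) = √(-21)*(3*I*√17) = (I*√21)*(3*I*√17) = -3*√357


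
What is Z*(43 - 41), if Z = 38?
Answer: 76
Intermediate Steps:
Z*(43 - 41) = 38*(43 - 41) = 38*2 = 76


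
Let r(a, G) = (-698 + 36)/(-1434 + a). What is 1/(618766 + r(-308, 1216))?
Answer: 871/538945517 ≈ 1.6161e-6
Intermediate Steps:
r(a, G) = -662/(-1434 + a)
1/(618766 + r(-308, 1216)) = 1/(618766 - 662/(-1434 - 308)) = 1/(618766 - 662/(-1742)) = 1/(618766 - 662*(-1/1742)) = 1/(618766 + 331/871) = 1/(538945517/871) = 871/538945517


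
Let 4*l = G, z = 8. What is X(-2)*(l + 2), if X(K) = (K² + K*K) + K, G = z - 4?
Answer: 18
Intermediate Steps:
G = 4 (G = 8 - 4 = 4)
X(K) = K + 2*K² (X(K) = (K² + K²) + K = 2*K² + K = K + 2*K²)
l = 1 (l = (¼)*4 = 1)
X(-2)*(l + 2) = (-2*(1 + 2*(-2)))*(1 + 2) = -2*(1 - 4)*3 = -2*(-3)*3 = 6*3 = 18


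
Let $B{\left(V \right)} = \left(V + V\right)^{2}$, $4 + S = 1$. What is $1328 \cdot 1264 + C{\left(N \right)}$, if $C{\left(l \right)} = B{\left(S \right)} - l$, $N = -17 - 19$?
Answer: $1678664$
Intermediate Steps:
$N = -36$ ($N = -17 - 19 = -36$)
$S = -3$ ($S = -4 + 1 = -3$)
$B{\left(V \right)} = 4 V^{2}$ ($B{\left(V \right)} = \left(2 V\right)^{2} = 4 V^{2}$)
$C{\left(l \right)} = 36 - l$ ($C{\left(l \right)} = 4 \left(-3\right)^{2} - l = 4 \cdot 9 - l = 36 - l$)
$1328 \cdot 1264 + C{\left(N \right)} = 1328 \cdot 1264 + \left(36 - -36\right) = 1678592 + \left(36 + 36\right) = 1678592 + 72 = 1678664$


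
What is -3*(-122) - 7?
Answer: 359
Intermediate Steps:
-3*(-122) - 7 = 366 - 7 = 359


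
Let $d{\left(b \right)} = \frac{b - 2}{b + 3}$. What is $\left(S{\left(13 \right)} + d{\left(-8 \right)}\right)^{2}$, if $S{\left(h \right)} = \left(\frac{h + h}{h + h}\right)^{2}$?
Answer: $9$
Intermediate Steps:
$d{\left(b \right)} = \frac{-2 + b}{3 + b}$
$S{\left(h \right)} = 1$ ($S{\left(h \right)} = \left(\frac{2 h}{2 h}\right)^{2} = \left(2 h \frac{1}{2 h}\right)^{2} = 1^{2} = 1$)
$\left(S{\left(13 \right)} + d{\left(-8 \right)}\right)^{2} = \left(1 + \frac{-2 - 8}{3 - 8}\right)^{2} = \left(1 + \frac{1}{-5} \left(-10\right)\right)^{2} = \left(1 - -2\right)^{2} = \left(1 + 2\right)^{2} = 3^{2} = 9$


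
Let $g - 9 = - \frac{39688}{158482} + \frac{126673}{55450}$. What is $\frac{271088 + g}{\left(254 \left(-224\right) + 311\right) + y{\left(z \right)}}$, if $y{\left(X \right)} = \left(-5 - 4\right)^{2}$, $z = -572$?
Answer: $- \frac{170169384557149}{35467669368400} \approx -4.7979$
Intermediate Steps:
$y{\left(X \right)} = 81$ ($y{\left(X \right)} = \left(-9\right)^{2} = 81$)
$g = \frac{48482566443}{4393913450}$ ($g = 9 + \left(- \frac{39688}{158482} + \frac{126673}{55450}\right) = 9 + \left(\left(-39688\right) \frac{1}{158482} + 126673 \cdot \frac{1}{55450}\right) = 9 + \left(- \frac{19844}{79241} + \frac{126673}{55450}\right) = 9 + \frac{8937345393}{4393913450} = \frac{48482566443}{4393913450} \approx 11.034$)
$\frac{271088 + g}{\left(254 \left(-224\right) + 311\right) + y{\left(z \right)}} = \frac{271088 + \frac{48482566443}{4393913450}}{\left(254 \left(-224\right) + 311\right) + 81} = \frac{1191185691900043}{4393913450 \left(\left(-56896 + 311\right) + 81\right)} = \frac{1191185691900043}{4393913450 \left(-56585 + 81\right)} = \frac{1191185691900043}{4393913450 \left(-56504\right)} = \frac{1191185691900043}{4393913450} \left(- \frac{1}{56504}\right) = - \frac{170169384557149}{35467669368400}$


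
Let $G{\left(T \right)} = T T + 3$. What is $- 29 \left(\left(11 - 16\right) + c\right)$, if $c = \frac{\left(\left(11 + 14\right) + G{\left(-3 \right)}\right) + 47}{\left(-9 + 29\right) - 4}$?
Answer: $- \frac{29}{4} \approx -7.25$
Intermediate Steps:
$G{\left(T \right)} = 3 + T^{2}$ ($G{\left(T \right)} = T^{2} + 3 = 3 + T^{2}$)
$c = \frac{21}{4}$ ($c = \frac{\left(\left(11 + 14\right) + \left(3 + \left(-3\right)^{2}\right)\right) + 47}{\left(-9 + 29\right) - 4} = \frac{\left(25 + \left(3 + 9\right)\right) + 47}{20 - 4} = \frac{\left(25 + 12\right) + 47}{16} = \left(37 + 47\right) \frac{1}{16} = 84 \cdot \frac{1}{16} = \frac{21}{4} \approx 5.25$)
$- 29 \left(\left(11 - 16\right) + c\right) = - 29 \left(\left(11 - 16\right) + \frac{21}{4}\right) = - 29 \left(-5 + \frac{21}{4}\right) = \left(-29\right) \frac{1}{4} = - \frac{29}{4}$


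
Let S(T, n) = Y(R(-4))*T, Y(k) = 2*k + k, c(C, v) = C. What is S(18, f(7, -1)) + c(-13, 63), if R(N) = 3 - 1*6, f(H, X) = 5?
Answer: -175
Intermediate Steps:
R(N) = -3 (R(N) = 3 - 6 = -3)
Y(k) = 3*k
S(T, n) = -9*T (S(T, n) = (3*(-3))*T = -9*T)
S(18, f(7, -1)) + c(-13, 63) = -9*18 - 13 = -162 - 13 = -175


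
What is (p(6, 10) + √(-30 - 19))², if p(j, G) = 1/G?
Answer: -4899/100 + 7*I/5 ≈ -48.99 + 1.4*I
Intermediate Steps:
(p(6, 10) + √(-30 - 19))² = (1/10 + √(-30 - 19))² = (⅒ + √(-49))² = (⅒ + 7*I)²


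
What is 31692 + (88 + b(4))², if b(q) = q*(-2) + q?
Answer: 38748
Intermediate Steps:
b(q) = -q (b(q) = -2*q + q = -q)
31692 + (88 + b(4))² = 31692 + (88 - 1*4)² = 31692 + (88 - 4)² = 31692 + 84² = 31692 + 7056 = 38748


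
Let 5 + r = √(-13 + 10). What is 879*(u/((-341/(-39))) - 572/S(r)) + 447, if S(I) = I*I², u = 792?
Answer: 3*(14892534*√3 + 17846129*I)/(62*(9*√3 + 10*I)) ≈ 81900.0 + 2856.3*I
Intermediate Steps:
r = -5 + I*√3 (r = -5 + √(-13 + 10) = -5 + √(-3) = -5 + I*√3 ≈ -5.0 + 1.732*I)
S(I) = I³
879*(u/((-341/(-39))) - 572/S(r)) + 447 = 879*(792/((-341/(-39))) - 572/(-5 + I*√3)³) + 447 = 879*(792/((-341*(-1/39))) - 572/(-5 + I*√3)³) + 447 = 879*(792/(341/39) - 572/(-5 + I*√3)³) + 447 = 879*(792*(39/341) - 572/(-5 + I*√3)³) + 447 = 879*(2808/31 - 572/(-5 + I*√3)³) + 447 = (2468232/31 - 502788/(-5 + I*√3)³) + 447 = 2482089/31 - 502788/(-5 + I*√3)³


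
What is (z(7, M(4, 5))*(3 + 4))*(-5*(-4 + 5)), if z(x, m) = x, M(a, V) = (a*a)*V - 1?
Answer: -245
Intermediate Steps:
M(a, V) = -1 + V*a**2 (M(a, V) = a**2*V - 1 = V*a**2 - 1 = -1 + V*a**2)
(z(7, M(4, 5))*(3 + 4))*(-5*(-4 + 5)) = (7*(3 + 4))*(-5*(-4 + 5)) = (7*7)*(-5*1) = 49*(-5) = -245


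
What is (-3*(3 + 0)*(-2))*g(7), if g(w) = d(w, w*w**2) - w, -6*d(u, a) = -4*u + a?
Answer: -1071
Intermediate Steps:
d(u, a) = -a/6 + 2*u/3 (d(u, a) = -(-4*u + a)/6 = -(a - 4*u)/6 = -a/6 + 2*u/3)
g(w) = -w/3 - w**3/6 (g(w) = (-w*w**2/6 + 2*w/3) - w = (-w**3/6 + 2*w/3) - w = -w/3 - w**3/6)
(-3*(3 + 0)*(-2))*g(7) = (-3*(3 + 0)*(-2))*((1/6)*7*(-2 - 1*7**2)) = (-9*(-2))*((1/6)*7*(-2 - 1*49)) = (-3*(-6))*((1/6)*7*(-2 - 49)) = 18*((1/6)*7*(-51)) = 18*(-119/2) = -1071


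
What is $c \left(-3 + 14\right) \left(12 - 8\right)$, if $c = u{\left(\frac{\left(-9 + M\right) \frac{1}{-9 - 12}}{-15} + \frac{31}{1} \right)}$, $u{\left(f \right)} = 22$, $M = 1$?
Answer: $968$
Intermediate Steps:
$c = 22$
$c \left(-3 + 14\right) \left(12 - 8\right) = 22 \left(-3 + 14\right) \left(12 - 8\right) = 22 \cdot 11 \cdot 4 = 22 \cdot 44 = 968$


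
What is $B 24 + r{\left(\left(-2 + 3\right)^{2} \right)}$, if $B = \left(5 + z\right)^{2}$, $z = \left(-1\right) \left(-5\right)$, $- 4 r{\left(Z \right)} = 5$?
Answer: $\frac{9595}{4} \approx 2398.8$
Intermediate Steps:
$r{\left(Z \right)} = - \frac{5}{4}$ ($r{\left(Z \right)} = \left(- \frac{1}{4}\right) 5 = - \frac{5}{4}$)
$z = 5$
$B = 100$ ($B = \left(5 + 5\right)^{2} = 10^{2} = 100$)
$B 24 + r{\left(\left(-2 + 3\right)^{2} \right)} = 100 \cdot 24 - \frac{5}{4} = 2400 - \frac{5}{4} = \frac{9595}{4}$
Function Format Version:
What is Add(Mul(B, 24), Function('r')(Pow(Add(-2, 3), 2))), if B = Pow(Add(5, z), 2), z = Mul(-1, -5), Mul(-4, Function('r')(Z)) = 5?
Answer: Rational(9595, 4) ≈ 2398.8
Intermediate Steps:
Function('r')(Z) = Rational(-5, 4) (Function('r')(Z) = Mul(Rational(-1, 4), 5) = Rational(-5, 4))
z = 5
B = 100 (B = Pow(Add(5, 5), 2) = Pow(10, 2) = 100)
Add(Mul(B, 24), Function('r')(Pow(Add(-2, 3), 2))) = Add(Mul(100, 24), Rational(-5, 4)) = Add(2400, Rational(-5, 4)) = Rational(9595, 4)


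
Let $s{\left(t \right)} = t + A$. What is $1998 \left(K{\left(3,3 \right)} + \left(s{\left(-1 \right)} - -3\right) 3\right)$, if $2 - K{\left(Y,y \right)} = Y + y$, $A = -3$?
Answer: $-13986$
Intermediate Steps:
$s{\left(t \right)} = -3 + t$ ($s{\left(t \right)} = t - 3 = -3 + t$)
$K{\left(Y,y \right)} = 2 - Y - y$ ($K{\left(Y,y \right)} = 2 - \left(Y + y\right) = 2 - Y - y$)
$1998 \left(K{\left(3,3 \right)} + \left(s{\left(-1 \right)} - -3\right) 3\right) = 1998 \left(\left(2 - 3 - 3\right) + \left(\left(-3 - 1\right) - -3\right) 3\right) = 1998 \left(\left(2 - 3 - 3\right) + \left(-4 + 3\right) 3\right) = 1998 \left(-4 - 3\right) = 1998 \left(-7\right) = -13986$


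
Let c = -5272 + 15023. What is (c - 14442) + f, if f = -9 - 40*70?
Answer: -7500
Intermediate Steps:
c = 9751
f = -2809 (f = -9 - 2800 = -2809)
(c - 14442) + f = (9751 - 14442) - 2809 = -4691 - 2809 = -7500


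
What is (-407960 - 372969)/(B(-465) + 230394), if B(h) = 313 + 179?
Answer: -780929/230886 ≈ -3.3823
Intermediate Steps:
B(h) = 492
(-407960 - 372969)/(B(-465) + 230394) = (-407960 - 372969)/(492 + 230394) = -780929/230886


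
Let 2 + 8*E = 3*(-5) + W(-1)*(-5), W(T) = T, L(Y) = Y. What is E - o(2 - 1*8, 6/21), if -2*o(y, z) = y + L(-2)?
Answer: -11/2 ≈ -5.5000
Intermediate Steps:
o(y, z) = 1 - y/2 (o(y, z) = -(y - 2)/2 = -(-2 + y)/2 = 1 - y/2)
E = -3/2 (E = -¼ + (3*(-5) - 1*(-5))/8 = -¼ + (-15 + 5)/8 = -¼ + (⅛)*(-10) = -¼ - 5/4 = -3/2 ≈ -1.5000)
E - o(2 - 1*8, 6/21) = -3/2 - (1 - (2 - 1*8)/2) = -3/2 - (1 - (2 - 8)/2) = -3/2 - (1 - ½*(-6)) = -3/2 - (1 + 3) = -3/2 - 1*4 = -3/2 - 4 = -11/2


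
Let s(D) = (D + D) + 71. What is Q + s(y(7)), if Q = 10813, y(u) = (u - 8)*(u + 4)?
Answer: 10862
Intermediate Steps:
y(u) = (-8 + u)*(4 + u)
s(D) = 71 + 2*D (s(D) = 2*D + 71 = 71 + 2*D)
Q + s(y(7)) = 10813 + (71 + 2*(-32 + 7² - 4*7)) = 10813 + (71 + 2*(-32 + 49 - 28)) = 10813 + (71 + 2*(-11)) = 10813 + (71 - 22) = 10813 + 49 = 10862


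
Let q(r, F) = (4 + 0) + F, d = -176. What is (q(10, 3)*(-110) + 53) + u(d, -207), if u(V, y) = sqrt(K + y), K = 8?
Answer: -717 + I*sqrt(199) ≈ -717.0 + 14.107*I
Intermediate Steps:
q(r, F) = 4 + F
u(V, y) = sqrt(8 + y)
(q(10, 3)*(-110) + 53) + u(d, -207) = ((4 + 3)*(-110) + 53) + sqrt(8 - 207) = (7*(-110) + 53) + sqrt(-199) = (-770 + 53) + I*sqrt(199) = -717 + I*sqrt(199)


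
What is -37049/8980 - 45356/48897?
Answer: -2218881833/439095060 ≈ -5.0533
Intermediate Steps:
-37049/8980 - 45356/48897 = -2218881833/439095060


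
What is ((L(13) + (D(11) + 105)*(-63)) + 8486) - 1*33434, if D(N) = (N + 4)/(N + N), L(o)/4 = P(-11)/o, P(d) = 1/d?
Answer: -9039311/286 ≈ -31606.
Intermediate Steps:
L(o) = -4/(11*o) (L(o) = 4*(1/((-11)*o)) = 4*(-1/(11*o)) = -4/(11*o))
D(N) = (4 + N)/(2*N) (D(N) = (4 + N)/((2*N)) = (4 + N)*(1/(2*N)) = (4 + N)/(2*N))
((L(13) + (D(11) + 105)*(-63)) + 8486) - 1*33434 = ((-4/11/13 + ((½)*(4 + 11)/11 + 105)*(-63)) + 8486) - 1*33434 = ((-4/11*1/13 + ((½)*(1/11)*15 + 105)*(-63)) + 8486) - 33434 = ((-4/143 + (15/22 + 105)*(-63)) + 8486) - 33434 = ((-4/143 + (2325/22)*(-63)) + 8486) - 33434 = ((-4/143 - 146475/22) + 8486) - 33434 = (-1904183/286 + 8486) - 33434 = 522813/286 - 33434 = -9039311/286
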